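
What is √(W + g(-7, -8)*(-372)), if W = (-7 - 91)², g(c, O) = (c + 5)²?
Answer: 2*√2029 ≈ 90.089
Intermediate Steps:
g(c, O) = (5 + c)²
W = 9604 (W = (-98)² = 9604)
√(W + g(-7, -8)*(-372)) = √(9604 + (5 - 7)²*(-372)) = √(9604 + (-2)²*(-372)) = √(9604 + 4*(-372)) = √(9604 - 1488) = √8116 = 2*√2029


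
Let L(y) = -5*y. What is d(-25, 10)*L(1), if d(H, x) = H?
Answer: 125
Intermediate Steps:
d(-25, 10)*L(1) = -(-125) = -25*(-5) = 125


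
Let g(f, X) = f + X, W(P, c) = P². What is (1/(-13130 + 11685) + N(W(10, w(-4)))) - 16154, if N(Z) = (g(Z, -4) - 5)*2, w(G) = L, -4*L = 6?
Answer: -23079541/1445 ≈ -15972.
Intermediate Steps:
L = -3/2 (L = -¼*6 = -3/2 ≈ -1.5000)
w(G) = -3/2
g(f, X) = X + f
N(Z) = -18 + 2*Z (N(Z) = ((-4 + Z) - 5)*2 = (-9 + Z)*2 = -18 + 2*Z)
(1/(-13130 + 11685) + N(W(10, w(-4)))) - 16154 = (1/(-13130 + 11685) + (-18 + 2*10²)) - 16154 = (1/(-1445) + (-18 + 2*100)) - 16154 = (-1/1445 + (-18 + 200)) - 16154 = (-1/1445 + 182) - 16154 = 262989/1445 - 16154 = -23079541/1445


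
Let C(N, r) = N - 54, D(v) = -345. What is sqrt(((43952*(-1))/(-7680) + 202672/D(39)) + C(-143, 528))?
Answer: I*sqrt(5932070070)/2760 ≈ 27.906*I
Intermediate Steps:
C(N, r) = -54 + N
sqrt(((43952*(-1))/(-7680) + 202672/D(39)) + C(-143, 528)) = sqrt(((43952*(-1))/(-7680) + 202672/(-345)) + (-54 - 143)) = sqrt((-43952*(-1/7680) + 202672*(-1/345)) - 197) = sqrt((2747/480 - 202672/345) - 197) = sqrt(-6422323/11040 - 197) = sqrt(-8597203/11040) = I*sqrt(5932070070)/2760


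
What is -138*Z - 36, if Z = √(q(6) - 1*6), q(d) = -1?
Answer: -36 - 138*I*√7 ≈ -36.0 - 365.11*I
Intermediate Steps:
Z = I*√7 (Z = √(-1 - 1*6) = √(-1 - 6) = √(-7) = I*√7 ≈ 2.6458*I)
-138*Z - 36 = -138*I*√7 - 36 = -36 - 138*I*√7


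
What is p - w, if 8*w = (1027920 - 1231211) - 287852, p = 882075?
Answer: 7547743/8 ≈ 9.4347e+5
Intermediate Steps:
w = -491143/8 (w = ((1027920 - 1231211) - 287852)/8 = (-203291 - 287852)/8 = (⅛)*(-491143) = -491143/8 ≈ -61393.)
p - w = 882075 - 1*(-491143/8) = 882075 + 491143/8 = 7547743/8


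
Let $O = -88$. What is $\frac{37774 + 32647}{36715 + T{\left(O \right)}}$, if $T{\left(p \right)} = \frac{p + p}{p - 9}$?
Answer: $\frac{6830837}{3561531} \approx 1.9179$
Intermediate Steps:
$T{\left(p \right)} = \frac{2 p}{-9 + p}$
$\frac{37774 + 32647}{36715 + T{\left(O \right)}} = \frac{37774 + 32647}{36715 + 2 \left(-88\right) \frac{1}{-9 - 88}} = \frac{70421}{36715 + 2 \left(-88\right) \frac{1}{-97}} = \frac{70421}{36715 + 2 \left(-88\right) \left(- \frac{1}{97}\right)} = \frac{70421}{36715 + \frac{176}{97}} = \frac{70421}{\frac{3561531}{97}} = 70421 \cdot \frac{97}{3561531} = \frac{6830837}{3561531}$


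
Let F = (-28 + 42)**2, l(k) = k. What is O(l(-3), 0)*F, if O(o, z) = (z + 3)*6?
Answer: 3528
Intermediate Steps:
O(o, z) = 18 + 6*z (O(o, z) = (3 + z)*6 = 18 + 6*z)
F = 196 (F = 14**2 = 196)
O(l(-3), 0)*F = (18 + 6*0)*196 = (18 + 0)*196 = 18*196 = 3528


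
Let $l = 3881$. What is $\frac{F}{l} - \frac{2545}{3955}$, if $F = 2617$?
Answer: $\frac{94618}{3069871} \approx 0.030822$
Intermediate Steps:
$\frac{F}{l} - \frac{2545}{3955} = \frac{2617}{3881} - \frac{2545}{3955} = 2617 \cdot \frac{1}{3881} - \frac{509}{791} = \frac{2617}{3881} - \frac{509}{791} = \frac{94618}{3069871}$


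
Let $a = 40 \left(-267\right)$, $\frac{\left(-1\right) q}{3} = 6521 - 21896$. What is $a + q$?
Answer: $35445$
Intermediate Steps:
$q = 46125$ ($q = - 3 \left(6521 - 21896\right) = \left(-3\right) \left(-15375\right) = 46125$)
$a = -10680$
$a + q = -10680 + 46125 = 35445$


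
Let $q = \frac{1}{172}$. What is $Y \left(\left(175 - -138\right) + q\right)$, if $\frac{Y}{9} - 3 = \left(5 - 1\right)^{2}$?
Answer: $\frac{9206127}{172} \approx 53524.0$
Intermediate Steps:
$q = \frac{1}{172} \approx 0.005814$
$Y = 171$ ($Y = 27 + 9 \left(5 - 1\right)^{2} = 27 + 9 \cdot 4^{2} = 27 + 9 \cdot 16 = 27 + 144 = 171$)
$Y \left(\left(175 - -138\right) + q\right) = 171 \left(\left(175 - -138\right) + \frac{1}{172}\right) = 171 \left(\left(175 + 138\right) + \frac{1}{172}\right) = 171 \left(313 + \frac{1}{172}\right) = 171 \cdot \frac{53837}{172} = \frac{9206127}{172}$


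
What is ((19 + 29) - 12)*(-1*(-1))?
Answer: 36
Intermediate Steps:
((19 + 29) - 12)*(-1*(-1)) = (48 - 12)*1 = 36*1 = 36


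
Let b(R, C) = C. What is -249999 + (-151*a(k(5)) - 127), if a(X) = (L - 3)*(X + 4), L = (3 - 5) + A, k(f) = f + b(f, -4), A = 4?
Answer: -249371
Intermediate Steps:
k(f) = -4 + f (k(f) = f - 4 = -4 + f)
L = 2 (L = (3 - 5) + 4 = -2 + 4 = 2)
a(X) = -4 - X (a(X) = (2 - 3)*(X + 4) = -(4 + X) = -4 - X)
-249999 + (-151*a(k(5)) - 127) = -249999 + (-151*(-4 - (-4 + 5)) - 127) = -249999 + (-151*(-4 - 1*1) - 127) = -249999 + (-151*(-4 - 1) - 127) = -249999 + (-151*(-5) - 127) = -249999 + (755 - 127) = -249999 + 628 = -249371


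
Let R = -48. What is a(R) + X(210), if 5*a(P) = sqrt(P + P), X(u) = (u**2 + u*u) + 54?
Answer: 88254 + 4*I*sqrt(6)/5 ≈ 88254.0 + 1.9596*I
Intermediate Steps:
X(u) = 54 + 2*u**2 (X(u) = (u**2 + u**2) + 54 = 2*u**2 + 54 = 54 + 2*u**2)
a(P) = sqrt(2)*sqrt(P)/5 (a(P) = sqrt(P + P)/5 = sqrt(2*P)/5 = (sqrt(2)*sqrt(P))/5 = sqrt(2)*sqrt(P)/5)
a(R) + X(210) = sqrt(2)*sqrt(-48)/5 + (54 + 2*210**2) = sqrt(2)*(4*I*sqrt(3))/5 + (54 + 2*44100) = 4*I*sqrt(6)/5 + (54 + 88200) = 4*I*sqrt(6)/5 + 88254 = 88254 + 4*I*sqrt(6)/5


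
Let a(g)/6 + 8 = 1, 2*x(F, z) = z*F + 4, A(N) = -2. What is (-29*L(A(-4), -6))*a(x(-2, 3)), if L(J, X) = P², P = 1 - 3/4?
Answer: 609/8 ≈ 76.125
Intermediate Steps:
x(F, z) = 2 + F*z/2 (x(F, z) = (z*F + 4)/2 = (F*z + 4)/2 = (4 + F*z)/2 = 2 + F*z/2)
P = ¼ (P = 1 - 3/4 = 1 - 1*¾ = 1 - ¾ = ¼ ≈ 0.25000)
a(g) = -42 (a(g) = -48 + 6*1 = -48 + 6 = -42)
L(J, X) = 1/16 (L(J, X) = (¼)² = 1/16)
(-29*L(A(-4), -6))*a(x(-2, 3)) = -29*1/16*(-42) = -29/16*(-42) = 609/8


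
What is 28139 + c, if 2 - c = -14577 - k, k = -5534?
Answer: 37184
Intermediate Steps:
c = 9045 (c = 2 - (-14577 - 1*(-5534)) = 2 - (-14577 + 5534) = 2 - 1*(-9043) = 2 + 9043 = 9045)
28139 + c = 28139 + 9045 = 37184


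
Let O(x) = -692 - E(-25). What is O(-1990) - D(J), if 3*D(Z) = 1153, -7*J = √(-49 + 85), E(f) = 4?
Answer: -3241/3 ≈ -1080.3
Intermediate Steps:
J = -6/7 (J = -√(-49 + 85)/7 = -√36/7 = -⅐*6 = -6/7 ≈ -0.85714)
D(Z) = 1153/3 (D(Z) = (⅓)*1153 = 1153/3)
O(x) = -696 (O(x) = -692 - 1*4 = -692 - 4 = -696)
O(-1990) - D(J) = -696 - 1*1153/3 = -696 - 1153/3 = -3241/3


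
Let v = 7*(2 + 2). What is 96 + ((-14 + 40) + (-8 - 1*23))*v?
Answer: -44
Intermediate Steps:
v = 28 (v = 7*4 = 28)
96 + ((-14 + 40) + (-8 - 1*23))*v = 96 + ((-14 + 40) + (-8 - 1*23))*28 = 96 + (26 + (-8 - 23))*28 = 96 + (26 - 31)*28 = 96 - 5*28 = 96 - 140 = -44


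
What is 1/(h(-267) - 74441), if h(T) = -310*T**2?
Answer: -1/22174031 ≈ -4.5098e-8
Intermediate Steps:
1/(h(-267) - 74441) = 1/(-310*(-267)**2 - 74441) = 1/(-310*71289 - 74441) = 1/(-22099590 - 74441) = 1/(-22174031) = -1/22174031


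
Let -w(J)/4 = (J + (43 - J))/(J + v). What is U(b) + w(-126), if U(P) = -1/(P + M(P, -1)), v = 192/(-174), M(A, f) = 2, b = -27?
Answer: 64193/46075 ≈ 1.3932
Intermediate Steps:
v = -32/29 (v = 192*(-1/174) = -32/29 ≈ -1.1034)
w(J) = -172/(-32/29 + J) (w(J) = -4*(J + (43 - J))/(J - 32/29) = -172/(-32/29 + J))
U(P) = -1/(2 + P) (U(P) = -1/(P + 2) = -1/(2 + P))
U(b) + w(-126) = -1/(2 - 27) - 4988/(-32 + 29*(-126)) = -1/(-25) - 4988/(-32 - 3654) = -1*(-1/25) - 4988/(-3686) = 1/25 - 4988*(-1/3686) = 1/25 + 2494/1843 = 64193/46075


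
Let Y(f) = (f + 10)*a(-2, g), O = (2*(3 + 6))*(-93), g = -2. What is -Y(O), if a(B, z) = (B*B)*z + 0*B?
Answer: -13312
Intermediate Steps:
a(B, z) = z*B² (a(B, z) = B²*z + 0 = z*B² + 0 = z*B²)
O = -1674 (O = (2*9)*(-93) = 18*(-93) = -1674)
Y(f) = -80 - 8*f (Y(f) = (f + 10)*(-2*(-2)²) = (10 + f)*(-2*4) = (10 + f)*(-8) = -80 - 8*f)
-Y(O) = -(-80 - 8*(-1674)) = -(-80 + 13392) = -1*13312 = -13312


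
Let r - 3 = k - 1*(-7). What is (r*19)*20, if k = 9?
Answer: 7220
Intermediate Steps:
r = 19 (r = 3 + (9 - 1*(-7)) = 3 + (9 + 7) = 3 + 16 = 19)
(r*19)*20 = (19*19)*20 = 361*20 = 7220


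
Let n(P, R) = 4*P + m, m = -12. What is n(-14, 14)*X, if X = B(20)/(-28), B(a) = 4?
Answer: 68/7 ≈ 9.7143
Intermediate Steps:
n(P, R) = -12 + 4*P (n(P, R) = 4*P - 12 = -12 + 4*P)
X = -⅐ (X = 4/(-28) = 4*(-1/28) = -⅐ ≈ -0.14286)
n(-14, 14)*X = (-12 + 4*(-14))*(-⅐) = (-12 - 56)*(-⅐) = -68*(-⅐) = 68/7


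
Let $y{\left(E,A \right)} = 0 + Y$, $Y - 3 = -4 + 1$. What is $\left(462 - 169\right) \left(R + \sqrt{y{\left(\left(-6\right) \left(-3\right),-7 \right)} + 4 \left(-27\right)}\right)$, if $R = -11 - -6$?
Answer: $-1465 + 1758 i \sqrt{3} \approx -1465.0 + 3044.9 i$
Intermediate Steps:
$Y = 0$ ($Y = 3 + \left(-4 + 1\right) = 3 - 3 = 0$)
$y{\left(E,A \right)} = 0$ ($y{\left(E,A \right)} = 0 + 0 = 0$)
$R = -5$ ($R = -11 + 6 = -5$)
$\left(462 - 169\right) \left(R + \sqrt{y{\left(\left(-6\right) \left(-3\right),-7 \right)} + 4 \left(-27\right)}\right) = \left(462 - 169\right) \left(-5 + \sqrt{0 + 4 \left(-27\right)}\right) = 293 \left(-5 + \sqrt{0 - 108}\right) = 293 \left(-5 + \sqrt{-108}\right) = 293 \left(-5 + 6 i \sqrt{3}\right) = -1465 + 1758 i \sqrt{3}$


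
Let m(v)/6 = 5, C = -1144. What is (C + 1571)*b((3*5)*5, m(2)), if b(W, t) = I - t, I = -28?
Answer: -24766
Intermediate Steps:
m(v) = 30 (m(v) = 6*5 = 30)
b(W, t) = -28 - t
(C + 1571)*b((3*5)*5, m(2)) = (-1144 + 1571)*(-28 - 1*30) = 427*(-28 - 30) = 427*(-58) = -24766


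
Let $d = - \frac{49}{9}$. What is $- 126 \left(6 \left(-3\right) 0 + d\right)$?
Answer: $686$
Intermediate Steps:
$d = - \frac{49}{9}$ ($d = \left(-49\right) \frac{1}{9} = - \frac{49}{9} \approx -5.4444$)
$- 126 \left(6 \left(-3\right) 0 + d\right) = - 126 \left(6 \left(-3\right) 0 - \frac{49}{9}\right) = - 126 \left(\left(-18\right) 0 - \frac{49}{9}\right) = - 126 \left(0 - \frac{49}{9}\right) = \left(-126\right) \left(- \frac{49}{9}\right) = 686$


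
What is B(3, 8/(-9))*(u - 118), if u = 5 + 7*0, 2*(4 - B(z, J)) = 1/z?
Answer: -2599/6 ≈ -433.17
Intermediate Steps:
B(z, J) = 4 - 1/(2*z)
u = 5 (u = 5 + 0 = 5)
B(3, 8/(-9))*(u - 118) = (4 - ½/3)*(5 - 118) = (4 - ½*⅓)*(-113) = (4 - ⅙)*(-113) = (23/6)*(-113) = -2599/6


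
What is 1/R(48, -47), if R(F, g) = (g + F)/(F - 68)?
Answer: -20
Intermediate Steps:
R(F, g) = (F + g)/(-68 + F)
1/R(48, -47) = 1/((48 - 47)/(-68 + 48)) = 1/(1/(-20)) = 1/(-1/20*1) = 1/(-1/20) = -20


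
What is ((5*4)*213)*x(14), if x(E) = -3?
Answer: -12780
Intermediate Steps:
((5*4)*213)*x(14) = ((5*4)*213)*(-3) = (20*213)*(-3) = 4260*(-3) = -12780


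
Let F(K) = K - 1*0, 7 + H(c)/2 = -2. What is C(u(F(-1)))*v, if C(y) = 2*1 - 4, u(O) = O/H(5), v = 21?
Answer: -42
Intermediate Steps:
H(c) = -18 (H(c) = -14 + 2*(-2) = -14 - 4 = -18)
F(K) = K (F(K) = K + 0 = K)
u(O) = -O/18 (u(O) = O/(-18) = O*(-1/18) = -O/18)
C(y) = -2 (C(y) = 2 - 4 = -2)
C(u(F(-1)))*v = -2*21 = -42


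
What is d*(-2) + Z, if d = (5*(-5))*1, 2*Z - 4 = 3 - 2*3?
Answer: 101/2 ≈ 50.500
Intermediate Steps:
Z = ½ (Z = 2 + (3 - 2*3)/2 = 2 + (3 - 6)/2 = 2 + (½)*(-3) = 2 - 3/2 = ½ ≈ 0.50000)
d = -25 (d = -25*1 = -25)
d*(-2) + Z = -25*(-2) + ½ = 50 + ½ = 101/2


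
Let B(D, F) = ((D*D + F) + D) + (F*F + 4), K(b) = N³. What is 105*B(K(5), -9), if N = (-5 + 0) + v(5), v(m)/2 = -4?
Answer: 506592240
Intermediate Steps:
v(m) = -8 (v(m) = 2*(-4) = -8)
N = -13 (N = (-5 + 0) - 8 = -5 - 8 = -13)
K(b) = -2197 (K(b) = (-13)³ = -2197)
B(D, F) = 4 + D + F + D² + F² (B(D, F) = ((D² + F) + D) + (F² + 4) = ((F + D²) + D) + (4 + F²) = (D + F + D²) + (4 + F²) = 4 + D + F + D² + F²)
105*B(K(5), -9) = 105*(4 - 2197 - 9 + (-2197)² + (-9)²) = 105*(4 - 2197 - 9 + 4826809 + 81) = 105*4824688 = 506592240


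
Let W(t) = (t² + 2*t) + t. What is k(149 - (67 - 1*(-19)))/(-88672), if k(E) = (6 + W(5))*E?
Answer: -1449/44336 ≈ -0.032682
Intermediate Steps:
W(t) = t² + 3*t
k(E) = 46*E (k(E) = (6 + 5*(3 + 5))*E = (6 + 5*8)*E = (6 + 40)*E = 46*E)
k(149 - (67 - 1*(-19)))/(-88672) = (46*(149 - (67 - 1*(-19))))/(-88672) = (46*(149 - (67 + 19)))*(-1/88672) = (46*(149 - 1*86))*(-1/88672) = (46*(149 - 86))*(-1/88672) = (46*63)*(-1/88672) = 2898*(-1/88672) = -1449/44336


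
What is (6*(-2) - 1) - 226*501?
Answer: -113239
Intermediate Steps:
(6*(-2) - 1) - 226*501 = (-12 - 1) - 113226 = -13 - 113226 = -113239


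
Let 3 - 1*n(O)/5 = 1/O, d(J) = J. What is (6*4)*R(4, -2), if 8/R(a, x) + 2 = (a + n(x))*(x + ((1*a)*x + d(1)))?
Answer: -384/391 ≈ -0.98210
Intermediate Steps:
n(O) = 15 - 5/O
R(a, x) = 8/(-2 + (1 + x + a*x)*(15 + a - 5/x)) (R(a, x) = 8/(-2 + (a + (15 - 5/x))*(x + ((1*a)*x + 1))) = 8/(-2 + (15 + a - 5/x)*(x + (a*x + 1))) = 8/(-2 + (15 + a - 5/x)*(x + (1 + a*x))) = 8/(-2 + (15 + a - 5/x)*(1 + x + a*x)) = 8/(-2 + (1 + x + a*x)*(15 + a - 5/x)))
(6*4)*R(4, -2) = (6*4)*(8*(-2)/(-5 - 2*(8 + 4 + 15*(-2) + 4*(-2) - 2*4² + 5*4*(-1 + 3*(-2))))) = 24*(8*(-2)/(-5 - 2*(8 + 4 - 30 - 8 - 2*16 + 5*4*(-1 - 6)))) = 24*(8*(-2)/(-5 - 2*(8 + 4 - 30 - 8 - 32 + 5*4*(-7)))) = 24*(8*(-2)/(-5 - 2*(8 + 4 - 30 - 8 - 32 - 140))) = 24*(8*(-2)/(-5 - 2*(-198))) = 24*(8*(-2)/(-5 + 396)) = 24*(8*(-2)/391) = 24*(8*(-2)*(1/391)) = 24*(-16/391) = -384/391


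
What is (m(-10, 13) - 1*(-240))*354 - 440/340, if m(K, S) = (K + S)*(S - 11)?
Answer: 1480406/17 ≈ 87083.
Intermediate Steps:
m(K, S) = (-11 + S)*(K + S) (m(K, S) = (K + S)*(-11 + S) = (-11 + S)*(K + S))
(m(-10, 13) - 1*(-240))*354 - 440/340 = ((13² - 11*(-10) - 11*13 - 10*13) - 1*(-240))*354 - 440/340 = ((169 + 110 - 143 - 130) + 240)*354 - 440*1/340 = (6 + 240)*354 - 22/17 = 246*354 - 22/17 = 87084 - 22/17 = 1480406/17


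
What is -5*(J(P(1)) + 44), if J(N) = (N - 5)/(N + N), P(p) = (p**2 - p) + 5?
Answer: -220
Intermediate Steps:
P(p) = 5 + p**2 - p
J(N) = (-5 + N)/(2*N) (J(N) = (-5 + N)/((2*N)) = (-5 + N)*(1/(2*N)) = (-5 + N)/(2*N))
-5*(J(P(1)) + 44) = -5*((-5 + (5 + 1**2 - 1*1))/(2*(5 + 1**2 - 1*1)) + 44) = -5*((-5 + (5 + 1 - 1))/(2*(5 + 1 - 1)) + 44) = -5*((1/2)*(-5 + 5)/5 + 44) = -5*((1/2)*(1/5)*0 + 44) = -5*(0 + 44) = -5*44 = -220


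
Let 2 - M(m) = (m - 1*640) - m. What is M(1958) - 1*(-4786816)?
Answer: 4787458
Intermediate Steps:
M(m) = 642 (M(m) = 2 - ((m - 1*640) - m) = 2 - ((m - 640) - m) = 2 - ((-640 + m) - m) = 2 - 1*(-640) = 2 + 640 = 642)
M(1958) - 1*(-4786816) = 642 - 1*(-4786816) = 642 + 4786816 = 4787458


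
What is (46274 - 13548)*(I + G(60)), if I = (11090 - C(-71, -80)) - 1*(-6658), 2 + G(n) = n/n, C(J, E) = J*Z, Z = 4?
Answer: 590082506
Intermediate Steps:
C(J, E) = 4*J (C(J, E) = J*4 = 4*J)
G(n) = -1 (G(n) = -2 + n/n = -2 + 1 = -1)
I = 18032 (I = (11090 - 4*(-71)) - 1*(-6658) = (11090 - 1*(-284)) + 6658 = (11090 + 284) + 6658 = 11374 + 6658 = 18032)
(46274 - 13548)*(I + G(60)) = (46274 - 13548)*(18032 - 1) = 32726*18031 = 590082506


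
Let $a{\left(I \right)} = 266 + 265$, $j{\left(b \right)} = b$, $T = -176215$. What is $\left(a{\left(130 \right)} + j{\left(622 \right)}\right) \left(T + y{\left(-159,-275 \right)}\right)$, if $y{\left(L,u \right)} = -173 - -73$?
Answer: $-203291195$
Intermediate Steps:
$a{\left(I \right)} = 531$
$y{\left(L,u \right)} = -100$ ($y{\left(L,u \right)} = -173 + 73 = -100$)
$\left(a{\left(130 \right)} + j{\left(622 \right)}\right) \left(T + y{\left(-159,-275 \right)}\right) = \left(531 + 622\right) \left(-176215 - 100\right) = 1153 \left(-176315\right) = -203291195$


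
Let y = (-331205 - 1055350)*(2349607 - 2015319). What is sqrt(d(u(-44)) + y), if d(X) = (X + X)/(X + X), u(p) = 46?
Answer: I*sqrt(463508697839) ≈ 6.8082e+5*I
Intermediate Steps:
d(X) = 1 (d(X) = (2*X)/((2*X)) = (2*X)*(1/(2*X)) = 1)
y = -463508697840 (y = -1386555*334288 = -463508697840)
sqrt(d(u(-44)) + y) = sqrt(1 - 463508697840) = sqrt(-463508697839) = I*sqrt(463508697839)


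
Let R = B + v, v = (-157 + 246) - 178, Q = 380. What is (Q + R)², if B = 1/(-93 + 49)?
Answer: 163916809/1936 ≈ 84668.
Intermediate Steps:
B = -1/44 (B = 1/(-44) = -1/44 ≈ -0.022727)
v = -89 (v = 89 - 178 = -89)
R = -3917/44 (R = -1/44 - 89 = -3917/44 ≈ -89.023)
(Q + R)² = (380 - 3917/44)² = (12803/44)² = 163916809/1936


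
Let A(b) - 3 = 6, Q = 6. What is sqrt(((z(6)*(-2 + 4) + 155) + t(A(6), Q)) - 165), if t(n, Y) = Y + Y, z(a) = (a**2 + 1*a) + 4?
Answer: sqrt(94) ≈ 9.6954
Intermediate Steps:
A(b) = 9 (A(b) = 3 + 6 = 9)
z(a) = 4 + a + a**2 (z(a) = (a**2 + a) + 4 = (a + a**2) + 4 = 4 + a + a**2)
t(n, Y) = 2*Y
sqrt(((z(6)*(-2 + 4) + 155) + t(A(6), Q)) - 165) = sqrt((((4 + 6 + 6**2)*(-2 + 4) + 155) + 2*6) - 165) = sqrt((((4 + 6 + 36)*2 + 155) + 12) - 165) = sqrt(((46*2 + 155) + 12) - 165) = sqrt(((92 + 155) + 12) - 165) = sqrt((247 + 12) - 165) = sqrt(259 - 165) = sqrt(94)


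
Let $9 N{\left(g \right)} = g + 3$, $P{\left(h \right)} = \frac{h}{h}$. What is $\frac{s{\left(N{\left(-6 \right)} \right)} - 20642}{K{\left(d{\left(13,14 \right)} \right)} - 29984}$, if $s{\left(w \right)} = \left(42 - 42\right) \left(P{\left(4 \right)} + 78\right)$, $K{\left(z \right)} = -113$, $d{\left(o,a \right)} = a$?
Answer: $\frac{20642}{30097} \approx 0.68585$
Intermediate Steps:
$P{\left(h \right)} = 1$
$N{\left(g \right)} = \frac{1}{3} + \frac{g}{9}$ ($N{\left(g \right)} = \frac{g + 3}{9} = \frac{3 + g}{9} = \frac{1}{3} + \frac{g}{9}$)
$s{\left(w \right)} = 0$ ($s{\left(w \right)} = \left(42 - 42\right) \left(1 + 78\right) = 0 \cdot 79 = 0$)
$\frac{s{\left(N{\left(-6 \right)} \right)} - 20642}{K{\left(d{\left(13,14 \right)} \right)} - 29984} = \frac{0 - 20642}{-113 - 29984} = - \frac{20642}{-30097} = \left(-20642\right) \left(- \frac{1}{30097}\right) = \frac{20642}{30097}$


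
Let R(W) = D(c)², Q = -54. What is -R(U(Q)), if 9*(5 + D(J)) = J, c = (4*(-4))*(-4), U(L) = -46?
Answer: -361/81 ≈ -4.4568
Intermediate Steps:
c = 64 (c = -16*(-4) = 64)
D(J) = -5 + J/9
R(W) = 361/81 (R(W) = (-5 + (⅑)*64)² = (-5 + 64/9)² = (19/9)² = 361/81)
-R(U(Q)) = -1*361/81 = -361/81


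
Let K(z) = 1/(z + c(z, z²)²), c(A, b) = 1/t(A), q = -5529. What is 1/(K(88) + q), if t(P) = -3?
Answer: -793/4384488 ≈ -0.00018086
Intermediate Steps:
c(A, b) = -⅓ (c(A, b) = 1/(-3) = -⅓)
K(z) = 1/(⅑ + z) (K(z) = 1/(z + (-⅓)²) = 1/(z + ⅑) = 1/(⅑ + z))
1/(K(88) + q) = 1/(9/(1 + 9*88) - 5529) = 1/(9/(1 + 792) - 5529) = 1/(9/793 - 5529) = 1/(-4384488/793) = -793/4384488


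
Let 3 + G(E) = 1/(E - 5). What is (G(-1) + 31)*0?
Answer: 0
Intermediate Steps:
G(E) = -3 + 1/(-5 + E) (G(E) = -3 + 1/(E - 5) = -3 + 1/(-5 + E))
(G(-1) + 31)*0 = ((16 - 3*(-1))/(-5 - 1) + 31)*0 = ((16 + 3)/(-6) + 31)*0 = (-⅙*19 + 31)*0 = (-19/6 + 31)*0 = (167/6)*0 = 0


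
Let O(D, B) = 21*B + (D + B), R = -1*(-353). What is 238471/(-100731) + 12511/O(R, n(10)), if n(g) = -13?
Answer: 1244267984/6748977 ≈ 184.36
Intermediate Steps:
R = 353
O(D, B) = D + 22*B (O(D, B) = 21*B + (B + D) = D + 22*B)
238471/(-100731) + 12511/O(R, n(10)) = 238471/(-100731) + 12511/(353 + 22*(-13)) = 238471*(-1/100731) + 12511/(353 - 286) = -238471/100731 + 12511/67 = 1244267984/6748977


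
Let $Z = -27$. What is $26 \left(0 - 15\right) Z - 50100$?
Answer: $-39570$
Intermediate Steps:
$26 \left(0 - 15\right) Z - 50100 = 26 \left(0 - 15\right) \left(-27\right) - 50100 = 26 \left(-15\right) \left(-27\right) - 50100 = \left(-390\right) \left(-27\right) - 50100 = 10530 - 50100 = -39570$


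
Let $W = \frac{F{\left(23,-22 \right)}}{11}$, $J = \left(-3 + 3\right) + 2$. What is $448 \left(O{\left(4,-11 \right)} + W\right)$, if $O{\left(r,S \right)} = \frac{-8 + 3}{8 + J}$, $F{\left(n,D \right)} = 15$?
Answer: $\frac{4256}{11} \approx 386.91$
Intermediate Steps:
$J = 2$ ($J = 0 + 2 = 2$)
$W = \frac{15}{11} \approx 1.3636$
$O{\left(r,S \right)} = - \frac{1}{2}$ ($O{\left(r,S \right)} = \frac{-8 + 3}{8 + 2} = - \frac{5}{10} = \left(-5\right) \frac{1}{10} = - \frac{1}{2}$)
$448 \left(O{\left(4,-11 \right)} + W\right) = 448 \left(- \frac{1}{2} + \frac{15}{11}\right) = 448 \cdot \frac{19}{22} = \frac{4256}{11}$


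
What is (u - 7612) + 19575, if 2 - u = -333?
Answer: 12298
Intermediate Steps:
u = 335 (u = 2 - 1*(-333) = 2 + 333 = 335)
(u - 7612) + 19575 = (335 - 7612) + 19575 = -7277 + 19575 = 12298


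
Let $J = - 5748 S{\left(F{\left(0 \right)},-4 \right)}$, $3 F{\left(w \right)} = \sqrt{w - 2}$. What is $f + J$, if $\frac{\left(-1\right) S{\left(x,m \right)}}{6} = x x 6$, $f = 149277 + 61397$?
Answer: $164690$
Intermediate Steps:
$f = 210674$
$F{\left(w \right)} = \frac{\sqrt{-2 + w}}{3}$ ($F{\left(w \right)} = \frac{\sqrt{w - 2}}{3} = \frac{\sqrt{-2 + w}}{3}$)
$S{\left(x,m \right)} = - 36 x^{2}$ ($S{\left(x,m \right)} = - 6 x x 6 = - 6 x^{2} \cdot 6 = - 6 \cdot 6 x^{2} = - 36 x^{2}$)
$J = -45984$ ($J = - 5748 \left(- 36 \left(\frac{\sqrt{-2 + 0}}{3}\right)^{2}\right) = - 5748 \left(- 36 \left(\frac{\sqrt{-2}}{3}\right)^{2}\right) = - 5748 \left(- 36 \left(\frac{i \sqrt{2}}{3}\right)^{2}\right) = - 5748 \left(\left(-36\right) \left(- \frac{2}{9}\right)\right) = \left(-5748\right) 8 = -45984$)
$f + J = 210674 - 45984 = 164690$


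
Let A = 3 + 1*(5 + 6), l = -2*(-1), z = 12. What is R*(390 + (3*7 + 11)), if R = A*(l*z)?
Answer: 141792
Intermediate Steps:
l = 2
A = 14 (A = 3 + 1*11 = 3 + 11 = 14)
R = 336 (R = 14*(2*12) = 14*24 = 336)
R*(390 + (3*7 + 11)) = 336*(390 + (3*7 + 11)) = 336*(390 + (21 + 11)) = 336*(390 + 32) = 336*422 = 141792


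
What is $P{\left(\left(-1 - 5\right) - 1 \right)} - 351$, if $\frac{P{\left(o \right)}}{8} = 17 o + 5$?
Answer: $-1263$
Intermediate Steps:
$P{\left(o \right)} = 40 + 136 o$ ($P{\left(o \right)} = 8 \left(17 o + 5\right) = 8 \left(5 + 17 o\right) = 40 + 136 o$)
$P{\left(\left(-1 - 5\right) - 1 \right)} - 351 = \left(40 + 136 \left(\left(-1 - 5\right) - 1\right)\right) - 351 = \left(40 + 136 \left(-6 - 1\right)\right) - 351 = \left(40 + 136 \left(-7\right)\right) - 351 = \left(40 - 952\right) - 351 = -912 - 351 = -1263$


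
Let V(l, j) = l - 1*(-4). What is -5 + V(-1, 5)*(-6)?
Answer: -23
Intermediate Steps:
V(l, j) = 4 + l (V(l, j) = l + 4 = 4 + l)
-5 + V(-1, 5)*(-6) = -5 + (4 - 1)*(-6) = -5 + 3*(-6) = -5 - 18 = -23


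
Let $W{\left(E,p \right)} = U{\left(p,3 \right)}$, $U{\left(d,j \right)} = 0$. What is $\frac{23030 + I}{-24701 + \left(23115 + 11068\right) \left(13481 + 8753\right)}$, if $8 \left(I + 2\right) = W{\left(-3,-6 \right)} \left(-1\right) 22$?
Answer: $\frac{23028}{760000121} \approx 3.03 \cdot 10^{-5}$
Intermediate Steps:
$W{\left(E,p \right)} = 0$
$I = -2$ ($I = -2 + \frac{0 \left(-1\right) 22}{8} = -2 + \frac{0 \cdot 22}{8} = -2 + \frac{1}{8} \cdot 0 = -2 + 0 = -2$)
$\frac{23030 + I}{-24701 + \left(23115 + 11068\right) \left(13481 + 8753\right)} = \frac{23030 - 2}{-24701 + \left(23115 + 11068\right) \left(13481 + 8753\right)} = \frac{23028}{-24701 + 34183 \cdot 22234} = \frac{23028}{-24701 + 760024822} = \frac{23028}{760000121}$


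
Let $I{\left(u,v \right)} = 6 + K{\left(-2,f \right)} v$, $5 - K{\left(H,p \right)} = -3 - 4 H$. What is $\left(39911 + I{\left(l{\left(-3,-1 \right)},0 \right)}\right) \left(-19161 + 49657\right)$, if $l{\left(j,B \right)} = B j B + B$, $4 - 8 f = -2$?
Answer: $1217308832$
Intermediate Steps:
$f = \frac{3}{4}$ ($f = \frac{1}{2} - - \frac{1}{4} = \frac{1}{2} + \frac{1}{4} = \frac{3}{4} \approx 0.75$)
$l{\left(j,B \right)} = B + j B^{2}$ ($l{\left(j,B \right)} = j B^{2} + B = B + j B^{2}$)
$K{\left(H,p \right)} = 8 + 4 H$ ($K{\left(H,p \right)} = 5 - \left(-3 - 4 H\right) = 5 + \left(3 + 4 H\right) = 8 + 4 H$)
$I{\left(u,v \right)} = 6$ ($I{\left(u,v \right)} = 6 + \left(8 + 4 \left(-2\right)\right) v = 6 + \left(8 - 8\right) v = 6 + 0 v = 6 + 0 = 6$)
$\left(39911 + I{\left(l{\left(-3,-1 \right)},0 \right)}\right) \left(-19161 + 49657\right) = \left(39911 + 6\right) \left(-19161 + 49657\right) = 39917 \cdot 30496 = 1217308832$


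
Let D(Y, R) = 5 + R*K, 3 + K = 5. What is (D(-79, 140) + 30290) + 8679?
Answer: 39254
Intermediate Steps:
K = 2 (K = -3 + 5 = 2)
D(Y, R) = 5 + 2*R (D(Y, R) = 5 + R*2 = 5 + 2*R)
(D(-79, 140) + 30290) + 8679 = ((5 + 2*140) + 30290) + 8679 = ((5 + 280) + 30290) + 8679 = (285 + 30290) + 8679 = 30575 + 8679 = 39254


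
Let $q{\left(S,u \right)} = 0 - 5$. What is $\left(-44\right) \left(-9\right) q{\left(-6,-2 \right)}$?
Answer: $-1980$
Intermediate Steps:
$q{\left(S,u \right)} = -5$ ($q{\left(S,u \right)} = 0 - 5 = -5$)
$\left(-44\right) \left(-9\right) q{\left(-6,-2 \right)} = \left(-44\right) \left(-9\right) \left(-5\right) = 396 \left(-5\right) = -1980$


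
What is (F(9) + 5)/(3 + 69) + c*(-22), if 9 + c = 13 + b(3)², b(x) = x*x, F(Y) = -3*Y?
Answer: -67331/36 ≈ -1870.3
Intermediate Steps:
b(x) = x²
c = 85 (c = -9 + (13 + (3²)²) = -9 + (13 + 9²) = -9 + (13 + 81) = -9 + 94 = 85)
(F(9) + 5)/(3 + 69) + c*(-22) = (-3*9 + 5)/(3 + 69) + 85*(-22) = (-27 + 5)/72 - 1870 = -22*1/72 - 1870 = -11/36 - 1870 = -67331/36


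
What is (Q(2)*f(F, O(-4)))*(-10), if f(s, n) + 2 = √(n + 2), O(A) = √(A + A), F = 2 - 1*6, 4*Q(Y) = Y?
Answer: 10 - 5*√(2 + 2*I*√2) ≈ 1.7355 - 4.278*I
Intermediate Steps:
Q(Y) = Y/4
F = -4 (F = 2 - 6 = -4)
O(A) = √2*√A (O(A) = √(2*A) = √2*√A)
f(s, n) = -2 + √(2 + n) (f(s, n) = -2 + √(n + 2) = -2 + √(2 + n))
(Q(2)*f(F, O(-4)))*(-10) = (((¼)*2)*(-2 + √(2 + √2*√(-4))))*(-10) = ((-2 + √(2 + √2*(2*I)))/2)*(-10) = ((-2 + √(2 + 2*I*√2))/2)*(-10) = (-1 + √(2 + 2*I*√2)/2)*(-10) = 10 - 5*√(2 + 2*I*√2)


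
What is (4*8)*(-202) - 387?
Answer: -6851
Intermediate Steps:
(4*8)*(-202) - 387 = 32*(-202) - 387 = -6464 - 387 = -6851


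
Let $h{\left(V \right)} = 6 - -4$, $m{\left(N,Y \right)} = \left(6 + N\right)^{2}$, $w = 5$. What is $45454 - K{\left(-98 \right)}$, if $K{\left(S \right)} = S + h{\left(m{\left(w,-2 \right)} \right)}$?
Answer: $45542$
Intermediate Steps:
$h{\left(V \right)} = 10$ ($h{\left(V \right)} = 6 + 4 = 10$)
$K{\left(S \right)} = 10 + S$ ($K{\left(S \right)} = S + 10 = 10 + S$)
$45454 - K{\left(-98 \right)} = 45454 - \left(10 - 98\right) = 45454 - -88 = 45454 + 88 = 45542$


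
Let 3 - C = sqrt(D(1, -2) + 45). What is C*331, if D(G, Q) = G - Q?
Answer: 993 - 1324*sqrt(3) ≈ -1300.2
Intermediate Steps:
C = 3 - 4*sqrt(3) (C = 3 - sqrt((1 - 1*(-2)) + 45) = 3 - sqrt((1 + 2) + 45) = 3 - sqrt(3 + 45) = 3 - sqrt(48) = 3 - 4*sqrt(3) ≈ -3.9282)
C*331 = (3 - 4*sqrt(3))*331 = 993 - 1324*sqrt(3)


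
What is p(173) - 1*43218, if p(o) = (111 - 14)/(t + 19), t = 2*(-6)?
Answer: -302429/7 ≈ -43204.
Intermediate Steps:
t = -12
p(o) = 97/7 (p(o) = (111 - 14)/(-12 + 19) = 97/7)
p(173) - 1*43218 = 97/7 - 1*43218 = 97/7 - 43218 = -302429/7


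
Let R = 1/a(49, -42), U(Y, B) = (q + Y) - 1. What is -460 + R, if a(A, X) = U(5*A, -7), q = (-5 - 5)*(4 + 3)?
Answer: -80039/174 ≈ -459.99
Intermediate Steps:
q = -70 (q = -10*7 = -70)
U(Y, B) = -71 + Y (U(Y, B) = (-70 + Y) - 1 = -71 + Y)
a(A, X) = -71 + 5*A
R = 1/174 (R = 1/(-71 + 5*49) = 1/(-71 + 245) = 1/174 ≈ 0.0057471)
-460 + R = -460 + 1/174 = -80039/174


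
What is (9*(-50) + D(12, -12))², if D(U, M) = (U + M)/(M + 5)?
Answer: 202500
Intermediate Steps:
D(U, M) = (M + U)/(5 + M)
(9*(-50) + D(12, -12))² = (9*(-50) + (-12 + 12)/(5 - 12))² = (-450 + 0/(-7))² = (-450 - ⅐*0)² = (-450 + 0)² = (-450)² = 202500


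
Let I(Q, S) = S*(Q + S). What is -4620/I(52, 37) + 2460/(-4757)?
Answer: -30078120/15664801 ≈ -1.9201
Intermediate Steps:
-4620/I(52, 37) + 2460/(-4757) = -4620*1/(37*(52 + 37)) + 2460/(-4757) = -4620/(37*89) + 2460*(-1/4757) = -4620/3293 - 2460/4757 = -30078120/15664801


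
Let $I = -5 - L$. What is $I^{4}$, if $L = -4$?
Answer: $1$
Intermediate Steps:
$I = -1$ ($I = -5 - -4 = -5 + 4 = -1$)
$I^{4} = \left(-1\right)^{4} = 1$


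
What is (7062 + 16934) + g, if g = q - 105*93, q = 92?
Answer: 14323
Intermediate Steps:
g = -9673 (g = 92 - 105*93 = 92 - 9765 = -9673)
(7062 + 16934) + g = (7062 + 16934) - 9673 = 23996 - 9673 = 14323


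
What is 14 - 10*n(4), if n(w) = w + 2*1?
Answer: -46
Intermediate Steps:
n(w) = 2 + w (n(w) = w + 2 = 2 + w)
14 - 10*n(4) = 14 - 10*(2 + 4) = 14 - 10*6 = 14 - 60 = -46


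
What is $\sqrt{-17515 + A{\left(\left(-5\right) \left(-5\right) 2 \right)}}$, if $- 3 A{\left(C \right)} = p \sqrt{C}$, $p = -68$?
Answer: $\frac{\sqrt{-157635 + 1020 \sqrt{2}}}{3} \approx 131.74 i$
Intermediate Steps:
$A{\left(C \right)} = \frac{68 \sqrt{C}}{3}$ ($A{\left(C \right)} = - \frac{\left(-68\right) \sqrt{C}}{3} = \frac{68 \sqrt{C}}{3}$)
$\sqrt{-17515 + A{\left(\left(-5\right) \left(-5\right) 2 \right)}} = \sqrt{-17515 + \frac{68 \sqrt{\left(-5\right) \left(-5\right) 2}}{3}} = \sqrt{-17515 + \frac{68 \sqrt{25 \cdot 2}}{3}} = \sqrt{-17515 + \frac{68 \sqrt{50}}{3}} = \sqrt{-17515 + \frac{68 \cdot 5 \sqrt{2}}{3}} = \sqrt{-17515 + \frac{340 \sqrt{2}}{3}}$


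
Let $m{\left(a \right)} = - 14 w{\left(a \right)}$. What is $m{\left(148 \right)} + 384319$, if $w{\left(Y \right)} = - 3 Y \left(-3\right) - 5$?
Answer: $365741$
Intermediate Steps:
$w{\left(Y \right)} = -5 + 9 Y$ ($w{\left(Y \right)} = - 3 \left(- 3 Y\right) - 5 = 9 Y - 5 = -5 + 9 Y$)
$m{\left(a \right)} = 70 - 126 a$ ($m{\left(a \right)} = - 14 \left(-5 + 9 a\right) = 70 - 126 a$)
$m{\left(148 \right)} + 384319 = \left(70 - 18648\right) + 384319 = -18578 + 384319 = 365741$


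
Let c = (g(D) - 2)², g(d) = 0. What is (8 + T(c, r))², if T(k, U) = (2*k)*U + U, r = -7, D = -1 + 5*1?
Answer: 3025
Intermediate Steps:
D = 4 (D = -1 + 5 = 4)
c = 4 (c = (0 - 2)² = (-2)² = 4)
T(k, U) = U + 2*U*k (T(k, U) = 2*U*k + U = U + 2*U*k)
(8 + T(c, r))² = (8 - 7*(1 + 2*4))² = (8 - 7*(1 + 8))² = (8 - 7*9)² = (8 - 63)² = (-55)² = 3025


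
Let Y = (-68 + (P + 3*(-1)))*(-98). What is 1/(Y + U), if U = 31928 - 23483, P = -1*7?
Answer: 1/16089 ≈ 6.2154e-5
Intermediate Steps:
P = -7
U = 8445
Y = 7644 (Y = (-68 + (-7 + 3*(-1)))*(-98) = (-68 + (-7 - 3))*(-98) = (-68 - 10)*(-98) = -78*(-98) = 7644)
1/(Y + U) = 1/(7644 + 8445) = 1/16089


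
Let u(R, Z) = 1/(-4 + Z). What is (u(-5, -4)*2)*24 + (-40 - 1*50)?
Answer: -96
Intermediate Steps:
(u(-5, -4)*2)*24 + (-40 - 1*50) = (2/(-4 - 4))*24 + (-40 - 1*50) = (2/(-8))*24 + (-40 - 50) = -1/8*2*24 - 90 = -1/4*24 - 90 = -6 - 90 = -96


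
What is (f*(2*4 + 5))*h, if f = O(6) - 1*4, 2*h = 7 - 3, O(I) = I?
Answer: 52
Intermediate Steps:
h = 2 (h = (7 - 3)/2 = (½)*4 = 2)
f = 2 (f = 6 - 1*4 = 6 - 4 = 2)
(f*(2*4 + 5))*h = (2*(2*4 + 5))*2 = (2*(8 + 5))*2 = (2*13)*2 = 26*2 = 52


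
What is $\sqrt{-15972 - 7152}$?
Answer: $2 i \sqrt{5781} \approx 152.07 i$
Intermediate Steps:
$\sqrt{-15972 - 7152} = \sqrt{-23124} = 2 i \sqrt{5781}$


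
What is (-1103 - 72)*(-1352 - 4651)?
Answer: 7053525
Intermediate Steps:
(-1103 - 72)*(-1352 - 4651) = -1175*(-6003) = 7053525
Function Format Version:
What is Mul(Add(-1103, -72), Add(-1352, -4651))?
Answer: 7053525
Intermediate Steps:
Mul(Add(-1103, -72), Add(-1352, -4651)) = Mul(-1175, -6003) = 7053525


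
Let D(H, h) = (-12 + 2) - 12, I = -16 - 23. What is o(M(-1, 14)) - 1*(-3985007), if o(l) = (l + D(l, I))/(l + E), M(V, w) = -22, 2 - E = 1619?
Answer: 593766047/149 ≈ 3.9850e+6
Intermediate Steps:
E = -1617 (E = 2 - 1*1619 = 2 - 1619 = -1617)
I = -39
D(H, h) = -22 (D(H, h) = -10 - 12 = -22)
o(l) = (-22 + l)/(-1617 + l) (o(l) = (l - 22)/(l - 1617) = (-22 + l)/(-1617 + l))
o(M(-1, 14)) - 1*(-3985007) = (-22 - 22)/(-1617 - 22) - 1*(-3985007) = -44/(-1639) + 3985007 = -1/1639*(-44) + 3985007 = 4/149 + 3985007 = 593766047/149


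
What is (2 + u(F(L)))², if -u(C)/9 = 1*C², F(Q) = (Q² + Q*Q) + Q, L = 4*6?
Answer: 154922382155524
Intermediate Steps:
L = 24
F(Q) = Q + 2*Q² (F(Q) = (Q² + Q²) + Q = 2*Q² + Q = Q + 2*Q²)
u(C) = -9*C²
(2 + u(F(L)))² = (2 - 9*576*(1 + 2*24)²)² = (2 - 9*576*(1 + 48)²)² = (2 - 9*(24*49)²)² = (2 - 9*1176²)² = (2 - 9*1382976)² = (2 - 12446784)² = (-12446782)² = 154922382155524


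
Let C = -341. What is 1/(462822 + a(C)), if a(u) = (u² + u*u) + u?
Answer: 1/695043 ≈ 1.4388e-6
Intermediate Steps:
a(u) = u + 2*u² (a(u) = (u² + u²) + u = 2*u² + u = u + 2*u²)
1/(462822 + a(C)) = 1/(462822 - 341*(1 + 2*(-341))) = 1/(462822 - 341*(1 - 682)) = 1/(462822 - 341*(-681)) = 1/(462822 + 232221) = 1/695043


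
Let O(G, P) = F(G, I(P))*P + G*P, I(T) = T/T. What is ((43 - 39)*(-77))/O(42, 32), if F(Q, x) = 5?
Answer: -77/376 ≈ -0.20479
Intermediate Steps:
I(T) = 1
O(G, P) = 5*P + G*P
((43 - 39)*(-77))/O(42, 32) = ((43 - 39)*(-77))/((32*(5 + 42))) = (4*(-77))/((32*47)) = -308/1504 = -308*1/1504 = -77/376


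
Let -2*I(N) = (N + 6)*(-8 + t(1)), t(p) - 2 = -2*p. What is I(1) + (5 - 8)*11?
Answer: -5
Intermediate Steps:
t(p) = 2 - 2*p
I(N) = 24 + 4*N (I(N) = -(N + 6)*(-8 + (2 - 2*1))/2 = -(6 + N)*(-8 + (2 - 2))/2 = -(6 + N)*(-8 + 0)/2 = -(6 + N)*(-8)/2 = -(-48 - 8*N)/2 = 24 + 4*N)
I(1) + (5 - 8)*11 = (24 + 4*1) + (5 - 8)*11 = (24 + 4) - 3*11 = 28 - 33 = -5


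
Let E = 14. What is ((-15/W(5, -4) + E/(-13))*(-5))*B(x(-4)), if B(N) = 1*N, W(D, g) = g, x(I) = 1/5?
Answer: -139/52 ≈ -2.6731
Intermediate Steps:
x(I) = 1/5
B(N) = N
((-15/W(5, -4) + E/(-13))*(-5))*B(x(-4)) = ((-15/(-4) + 14/(-13))*(-5))*(1/5) = ((-15*(-1/4) + 14*(-1/13))*(-5))*(1/5) = ((15/4 - 14/13)*(-5))*(1/5) = ((139/52)*(-5))*(1/5) = -695/52*1/5 = -139/52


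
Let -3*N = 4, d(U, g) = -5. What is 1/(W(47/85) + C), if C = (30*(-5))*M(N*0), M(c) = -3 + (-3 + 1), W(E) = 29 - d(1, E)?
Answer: 1/784 ≈ 0.0012755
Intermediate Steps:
N = -4/3 (N = -1/3*4 = -4/3 ≈ -1.3333)
W(E) = 34 (W(E) = 29 - 1*(-5) = 29 + 5 = 34)
M(c) = -5 (M(c) = -3 - 2 = -5)
C = 750 (C = (30*(-5))*(-5) = -150*(-5) = 750)
1/(W(47/85) + C) = 1/(34 + 750) = 1/784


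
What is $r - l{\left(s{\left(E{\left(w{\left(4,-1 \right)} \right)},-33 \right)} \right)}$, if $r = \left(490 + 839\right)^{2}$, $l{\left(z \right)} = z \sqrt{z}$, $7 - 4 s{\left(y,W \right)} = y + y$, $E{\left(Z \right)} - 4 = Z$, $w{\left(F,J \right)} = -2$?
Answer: $1766241 - \frac{3 \sqrt{3}}{8} \approx 1.7662 \cdot 10^{6}$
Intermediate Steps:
$E{\left(Z \right)} = 4 + Z$
$s{\left(y,W \right)} = \frac{7}{4} - \frac{y}{2}$ ($s{\left(y,W \right)} = \frac{7}{4} - \frac{y + y}{4} = \frac{7}{4} - \frac{2 y}{4} = \frac{7}{4} - \frac{y}{2}$)
$l{\left(z \right)} = z^{\frac{3}{2}}$
$r = 1766241$ ($r = 1329^{2} = 1766241$)
$r - l{\left(s{\left(E{\left(w{\left(4,-1 \right)} \right)},-33 \right)} \right)} = 1766241 - \left(\frac{7}{4} - \frac{4 - 2}{2}\right)^{\frac{3}{2}} = 1766241 - \left(\frac{7}{4} - 1\right)^{\frac{3}{2}} = 1766241 - \left(\frac{3}{4}\right)^{\frac{3}{2}} = 1766241 - \frac{3 \sqrt{3}}{8}$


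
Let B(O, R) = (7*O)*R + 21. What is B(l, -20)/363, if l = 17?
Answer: -2359/363 ≈ -6.4986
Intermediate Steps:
B(O, R) = 21 + 7*O*R (B(O, R) = 7*O*R + 21 = 21 + 7*O*R)
B(l, -20)/363 = (21 + 7*17*(-20))/363 = (21 - 2380)*(1/363) = -2359*1/363 = -2359/363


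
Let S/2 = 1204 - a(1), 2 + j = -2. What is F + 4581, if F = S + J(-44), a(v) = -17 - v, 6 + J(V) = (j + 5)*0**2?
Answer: 7019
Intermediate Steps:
j = -4 (j = -2 - 2 = -4)
J(V) = -6 (J(V) = -6 + (-4 + 5)*0**2 = -6 + 1*0 = -6 + 0 = -6)
S = 2444 (S = 2*(1204 - (-17 - 1*1)) = 2*(1204 - (-17 - 1)) = 2*(1204 - 1*(-18)) = 2*(1204 + 18) = 2*1222 = 2444)
F = 2438 (F = 2444 - 6 = 2438)
F + 4581 = 2438 + 4581 = 7019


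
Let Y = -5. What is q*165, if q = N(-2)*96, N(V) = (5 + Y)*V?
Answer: 0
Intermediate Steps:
N(V) = 0 (N(V) = (5 - 5)*V = 0*V = 0)
q = 0 (q = 0*96 = 0)
q*165 = 0*165 = 0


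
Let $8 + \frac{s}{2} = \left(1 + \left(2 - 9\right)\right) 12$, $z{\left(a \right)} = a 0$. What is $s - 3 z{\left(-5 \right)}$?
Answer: $-160$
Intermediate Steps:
$z{\left(a \right)} = 0$
$s = -160$ ($s = -16 + 2 \left(1 + \left(2 - 9\right)\right) 12 = -16 + 2 \left(1 - 7\right) 12 = -16 + 2 \left(\left(-6\right) 12\right) = -16 + 2 \left(-72\right) = -16 - 144 = -160$)
$s - 3 z{\left(-5 \right)} = -160 - 3 \cdot 0 = -160 - 0 = -160 + 0 = -160$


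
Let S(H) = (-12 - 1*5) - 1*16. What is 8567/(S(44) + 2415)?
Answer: 8567/2382 ≈ 3.5966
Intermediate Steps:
S(H) = -33 (S(H) = (-12 - 5) - 16 = -17 - 16 = -33)
8567/(S(44) + 2415) = 8567/(-33 + 2415) = 8567/2382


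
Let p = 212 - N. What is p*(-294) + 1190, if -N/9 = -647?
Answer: 1650824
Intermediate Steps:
N = 5823 (N = -9*(-647) = 5823)
p = -5611 (p = 212 - 1*5823 = 212 - 5823 = -5611)
p*(-294) + 1190 = -5611*(-294) + 1190 = 1649634 + 1190 = 1650824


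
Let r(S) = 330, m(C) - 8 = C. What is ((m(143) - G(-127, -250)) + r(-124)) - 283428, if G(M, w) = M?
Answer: -282820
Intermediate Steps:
m(C) = 8 + C
((m(143) - G(-127, -250)) + r(-124)) - 283428 = (((8 + 143) - 1*(-127)) + 330) - 283428 = ((151 + 127) + 330) - 283428 = (278 + 330) - 283428 = 608 - 283428 = -282820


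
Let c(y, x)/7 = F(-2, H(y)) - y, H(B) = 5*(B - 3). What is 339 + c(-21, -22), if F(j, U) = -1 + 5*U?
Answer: -3721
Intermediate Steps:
H(B) = -15 + 5*B (H(B) = 5*(-3 + B) = -15 + 5*B)
c(y, x) = -532 + 168*y (c(y, x) = 7*((-1 + 5*(-15 + 5*y)) - y) = 7*((-1 + (-75 + 25*y)) - y) = 7*((-76 + 25*y) - y) = 7*(-76 + 24*y) = -532 + 168*y)
339 + c(-21, -22) = 339 + (-532 + 168*(-21)) = 339 + (-532 - 3528) = 339 - 4060 = -3721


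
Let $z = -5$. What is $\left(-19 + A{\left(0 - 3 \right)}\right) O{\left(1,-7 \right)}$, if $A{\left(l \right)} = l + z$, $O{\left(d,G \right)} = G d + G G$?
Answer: $-1134$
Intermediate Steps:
$O{\left(d,G \right)} = G^{2} + G d$ ($O{\left(d,G \right)} = G d + G^{2} = G^{2} + G d$)
$A{\left(l \right)} = -5 + l$ ($A{\left(l \right)} = l - 5 = -5 + l$)
$\left(-19 + A{\left(0 - 3 \right)}\right) O{\left(1,-7 \right)} = \left(-19 + \left(-5 + \left(0 - 3\right)\right)\right) \left(- 7 \left(-7 + 1\right)\right) = \left(-19 - 8\right) \left(\left(-7\right) \left(-6\right)\right) = \left(-19 - 8\right) 42 = \left(-27\right) 42 = -1134$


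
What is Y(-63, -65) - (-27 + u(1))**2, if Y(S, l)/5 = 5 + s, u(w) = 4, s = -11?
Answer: -559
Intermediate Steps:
Y(S, l) = -30 (Y(S, l) = 5*(5 - 11) = 5*(-6) = -30)
Y(-63, -65) - (-27 + u(1))**2 = -30 - (-27 + 4)**2 = -30 - 1*(-23)**2 = -30 - 1*529 = -30 - 529 = -559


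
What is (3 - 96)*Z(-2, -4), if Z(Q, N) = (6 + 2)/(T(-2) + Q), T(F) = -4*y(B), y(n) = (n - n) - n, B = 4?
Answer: -372/7 ≈ -53.143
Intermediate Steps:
y(n) = -n (y(n) = 0 - n = -n)
T(F) = 16 (T(F) = -(-4)*4 = -4*(-4) = 16)
Z(Q, N) = 8/(16 + Q) (Z(Q, N) = (6 + 2)/(16 + Q) = 8/(16 + Q))
(3 - 96)*Z(-2, -4) = (3 - 96)*(8/(16 - 2)) = -744/14 = -93*4/7 = -372/7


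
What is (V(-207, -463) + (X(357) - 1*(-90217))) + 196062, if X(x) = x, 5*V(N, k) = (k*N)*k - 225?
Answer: -42941428/5 ≈ -8.5883e+6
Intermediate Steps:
V(N, k) = -45 + N*k**2/5 (V(N, k) = ((k*N)*k - 225)/5 = ((N*k)*k - 225)/5 = (N*k**2 - 225)/5 = (-225 + N*k**2)/5 = -45 + N*k**2/5)
(V(-207, -463) + (X(357) - 1*(-90217))) + 196062 = ((-45 + (1/5)*(-207)*(-463)**2) + (357 - 1*(-90217))) + 196062 = ((-45 + (1/5)*(-207)*214369) + (357 + 90217)) + 196062 = ((-45 - 44374383/5) + 90574) + 196062 = (-44374608/5 + 90574) + 196062 = -43921738/5 + 196062 = -42941428/5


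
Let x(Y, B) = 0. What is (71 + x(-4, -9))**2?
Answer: 5041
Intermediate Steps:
(71 + x(-4, -9))**2 = (71 + 0)**2 = 71**2 = 5041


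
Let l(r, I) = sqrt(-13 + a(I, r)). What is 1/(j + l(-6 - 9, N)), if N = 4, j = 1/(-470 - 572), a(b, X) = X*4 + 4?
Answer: -1042/74917717 - 1085764*I*sqrt(69)/74917717 ≈ -1.3909e-5 - 0.12039*I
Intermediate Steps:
a(b, X) = 4 + 4*X (a(b, X) = 4*X + 4 = 4 + 4*X)
j = -1/1042 (j = 1/(-1042) = -1/1042 ≈ -0.00095969)
l(r, I) = sqrt(-9 + 4*r) (l(r, I) = sqrt(-13 + (4 + 4*r)) = sqrt(-9 + 4*r))
1/(j + l(-6 - 9, N)) = 1/(-1/1042 + sqrt(-9 + 4*(-6 - 9))) = 1/(-1/1042 + sqrt(-9 + 4*(-15))) = 1/(-1/1042 + sqrt(-9 - 60)) = 1/(-1/1042 + sqrt(-69)) = 1/(-1/1042 + I*sqrt(69))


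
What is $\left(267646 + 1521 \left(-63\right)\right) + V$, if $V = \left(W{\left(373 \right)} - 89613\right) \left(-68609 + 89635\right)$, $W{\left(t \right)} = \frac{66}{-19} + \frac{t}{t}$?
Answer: $- \frac{35797579407}{19} \approx -1.8841 \cdot 10^{9}$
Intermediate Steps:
$W{\left(t \right)} = - \frac{47}{19}$ ($W{\left(t \right)} = 66 \left(- \frac{1}{19}\right) + 1 = - \frac{66}{19} + 1 = - \frac{47}{19}$)
$V = - \frac{35800844044}{19}$ ($V = \left(- \frac{47}{19} - 89613\right) \left(-68609 + 89635\right) = \left(- \frac{1702694}{19}\right) 21026 = - \frac{35800844044}{19} \approx -1.8843 \cdot 10^{9}$)
$\left(267646 + 1521 \left(-63\right)\right) + V = \left(267646 + 1521 \left(-63\right)\right) - \frac{35800844044}{19} = \left(267646 - 95823\right) - \frac{35800844044}{19} = 171823 - \frac{35800844044}{19} = - \frac{35797579407}{19}$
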